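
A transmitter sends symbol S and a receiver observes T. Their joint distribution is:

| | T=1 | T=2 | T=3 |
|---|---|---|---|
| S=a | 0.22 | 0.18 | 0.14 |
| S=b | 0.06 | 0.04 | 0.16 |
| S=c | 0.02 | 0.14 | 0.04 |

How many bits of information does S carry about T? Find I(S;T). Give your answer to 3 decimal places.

Marginals: p(S) = (0.5400, 0.2600, 0.2000), p(T) = (0.3000, 0.3600, 0.3400).
I(S;T) = Σ p(x,y)·log₂[p(x,y)/(p(x)p(y))].
  (a,1): 0.22·log₂(1.3580) = 0.0971
  (a,2): 0.18·log₂(0.9259) = -0.0200
  (a,3): 0.14·log₂(0.7625) = -0.0548
  (b,1): 0.06·log₂(0.7692) = -0.0227
  (b,2): 0.04·log₂(0.4274) = -0.0491
  (b,3): 0.16·log₂(1.8100) = 0.1370
  (c,1): 0.02·log₂(0.3333) = -0.0317
  (c,2): 0.14·log₂(1.9444) = 0.1343
  (c,3): 0.04·log₂(0.5882) = -0.0306
Sum = 0.160 bits.

0.160 bits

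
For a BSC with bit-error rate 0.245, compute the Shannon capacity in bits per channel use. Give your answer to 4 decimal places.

0.1967 bits

Binary symmetric channel: C = 1 − h₂(ε) where h₂ is the binary entropy function.
h₂(0.245) = −0.245·log₂0.245 − 0.755·log₂0.755 = 0.8033.
C = 1 − 0.8033 = 0.1967 bits per channel use.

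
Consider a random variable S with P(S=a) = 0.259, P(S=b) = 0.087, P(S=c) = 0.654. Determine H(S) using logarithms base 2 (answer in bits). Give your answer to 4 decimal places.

1.2119 bits

H(S) = −Σ p·log₂ p.
  −(0.259)·log₂(0.259) = 0.50478
  −(0.087)·log₂(0.087) = 0.30649
  −(0.654)·log₂(0.654) = 0.40066
Sum: 0.50478 + 0.30649 + 0.40066 = 1.2119 bits.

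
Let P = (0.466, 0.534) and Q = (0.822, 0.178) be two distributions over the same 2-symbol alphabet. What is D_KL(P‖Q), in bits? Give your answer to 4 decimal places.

D(P‖Q) = Σ p·log₂(p/q).
  0.466·log₂(0.466/0.822) = -0.38156
  0.534·log₂(0.534/0.178) = 0.84637
D(P‖Q) = 0.4648 bits.

0.4648 bits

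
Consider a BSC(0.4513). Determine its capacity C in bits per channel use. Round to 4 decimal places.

Binary symmetric channel: C = 1 − h₂(ε) where h₂ is the binary entropy function.
h₂(0.4513) = −0.4513·log₂0.4513 − 0.5487·log₂0.5487 = 0.9931.
C = 1 − 0.9931 = 0.0069 bits per channel use.

0.0069 bits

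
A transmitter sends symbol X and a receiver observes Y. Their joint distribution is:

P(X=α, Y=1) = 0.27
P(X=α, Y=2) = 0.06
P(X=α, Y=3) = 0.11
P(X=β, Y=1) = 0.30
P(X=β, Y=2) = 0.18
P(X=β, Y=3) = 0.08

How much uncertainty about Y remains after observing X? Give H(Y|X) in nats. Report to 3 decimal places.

Chain rule: H(Y|X) = H(X,Y) − H(X).
Marginals: p(X) = (0.4400, 0.5600), p(Y) = (0.5700, 0.2400, 0.1900).
H(X,Y) = 1.6370 nats; H(X) = 0.6859 nats.
H(Y|X) = 1.6370 − 0.6859 = 0.951 nats.

0.951 nats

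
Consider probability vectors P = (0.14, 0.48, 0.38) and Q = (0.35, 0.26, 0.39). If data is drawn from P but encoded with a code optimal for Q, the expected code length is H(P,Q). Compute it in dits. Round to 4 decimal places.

H(P,Q) = −Σ p·log₁₀ q.
  −0.14·log₁₀(0.35) = 0.06383
  −0.48·log₁₀(0.26) = 0.28081
  −0.38·log₁₀(0.39) = 0.15540
H(P,Q) = 0.5000 dits.

0.5000 dits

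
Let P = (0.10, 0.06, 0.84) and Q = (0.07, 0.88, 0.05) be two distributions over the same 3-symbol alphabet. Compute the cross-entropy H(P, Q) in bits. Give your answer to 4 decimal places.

4.0251 bits

H(P,Q) = −Σ p·log₂ q.
  −0.10·log₂(0.07) = 0.38365
  −0.06·log₂(0.88) = 0.01107
  −0.84·log₂(0.05) = 3.63042
H(P,Q) = 4.0251 bits.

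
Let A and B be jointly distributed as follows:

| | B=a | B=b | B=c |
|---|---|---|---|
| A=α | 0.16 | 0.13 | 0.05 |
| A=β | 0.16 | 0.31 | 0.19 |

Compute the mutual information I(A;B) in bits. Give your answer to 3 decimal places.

Marginals: p(A) = (0.3400, 0.6600), p(B) = (0.3200, 0.4400, 0.2400).
I(A;B) = H(A) + H(B) − H(A,B).
H(A) = 0.9248, H(B) = 1.5413, H(A,B) = 2.4238.
I(A;B) = 0.9248 + 1.5413 − 2.4238 = 0.042 bits.

0.042 bits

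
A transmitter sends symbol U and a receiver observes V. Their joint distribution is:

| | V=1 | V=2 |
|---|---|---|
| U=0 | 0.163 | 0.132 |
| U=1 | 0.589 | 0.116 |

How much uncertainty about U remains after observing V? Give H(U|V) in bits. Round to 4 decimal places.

0.8144 bits

Chain rule: H(U|V) = H(U,V) − H(V).
Marginals: p(U) = (0.2950, 0.7050), p(V) = (0.7520, 0.2480).
H(U,V) = 1.6225 bits; H(V) = 0.8081 bits.
H(U|V) = 1.6225 − 0.8081 = 0.8144 bits.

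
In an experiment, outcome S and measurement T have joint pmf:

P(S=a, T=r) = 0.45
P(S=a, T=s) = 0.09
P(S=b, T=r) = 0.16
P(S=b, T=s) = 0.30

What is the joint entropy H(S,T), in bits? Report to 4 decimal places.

1.7752 bits

H(S,T) = −Σ p(x,y)·log₂ p(x,y) over all 4 cells.
  cell (a,r): −0.45·log₂0.45 = 0.51840
  cell (a,s): −0.09·log₂0.09 = 0.31265
  cell (b,r): −0.16·log₂0.16 = 0.42302
  cell (b,s): −0.30·log₂0.30 = 0.52109
Sum = 1.7752 bits.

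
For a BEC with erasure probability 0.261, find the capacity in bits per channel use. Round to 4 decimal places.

Binary erasure channel: capacity C = 1 − ε.
C = 1 − 0.261 = 0.7390 bits per channel use.

0.7390 bits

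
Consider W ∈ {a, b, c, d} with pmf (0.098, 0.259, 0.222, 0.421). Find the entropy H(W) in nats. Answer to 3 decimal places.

H(W) = −Σ p·ln p.
  −(0.098)·ln(0.098) = 0.2276
  −(0.259)·ln(0.259) = 0.3499
  −(0.222)·ln(0.222) = 0.3341
  −(0.421)·ln(0.421) = 0.3642
Sum: 0.2276 + 0.3499 + 0.3341 + 0.3642 = 1.276 nats.

1.276 nats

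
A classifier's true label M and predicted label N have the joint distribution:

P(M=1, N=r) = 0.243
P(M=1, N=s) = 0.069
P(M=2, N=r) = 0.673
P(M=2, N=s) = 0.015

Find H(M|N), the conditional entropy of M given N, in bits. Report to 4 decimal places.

Marginals: p(M) = (0.3120, 0.6880), p(N) = (0.9160, 0.0840).
H(M|N) = Σ p(N) · H(M|N=·).
  N=r: p=0.9160, H(M|N=r) = 0.8346
  N=s: p=0.0840, H(M|N=s) = 0.6769
Weighted sum = 0.8214 bits.

0.8214 bits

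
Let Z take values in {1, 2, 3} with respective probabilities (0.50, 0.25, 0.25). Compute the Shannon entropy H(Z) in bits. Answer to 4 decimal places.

H(Z) = −Σ p·log₂ p.
  −(0.50)·log₂(0.50) = 0.50000
  −(0.25)·log₂(0.25) = 0.50000
  −(0.25)·log₂(0.25) = 0.50000
Sum: 0.50000 + 0.50000 + 0.50000 = 1.5000 bits.

1.5000 bits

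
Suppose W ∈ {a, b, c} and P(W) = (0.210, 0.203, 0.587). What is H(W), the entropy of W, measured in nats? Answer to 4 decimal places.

0.9641 nats

H(W) = −Σ p·ln p.
  −(0.210)·ln(0.210) = 0.32774
  −(0.203)·ln(0.203) = 0.32369
  −(0.587)·ln(0.587) = 0.31271
Sum: 0.32774 + 0.32369 + 0.31271 = 0.9641 nats.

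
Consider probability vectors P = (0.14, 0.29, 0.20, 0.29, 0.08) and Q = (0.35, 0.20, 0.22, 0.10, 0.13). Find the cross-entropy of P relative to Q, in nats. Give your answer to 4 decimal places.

H(P,Q) = −Σ p·ln q.
  −0.14·ln(0.35) = 0.14698
  −0.29·ln(0.20) = 0.46674
  −0.20·ln(0.22) = 0.30283
  −0.29·ln(0.10) = 0.66775
  −0.08·ln(0.13) = 0.16322
H(P,Q) = 1.7475 nats.

1.7475 nats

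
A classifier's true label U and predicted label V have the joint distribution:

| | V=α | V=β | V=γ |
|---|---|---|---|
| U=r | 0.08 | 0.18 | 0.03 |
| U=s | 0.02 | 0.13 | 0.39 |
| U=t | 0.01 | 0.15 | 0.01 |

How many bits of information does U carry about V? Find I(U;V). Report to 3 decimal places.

0.364 bits

Marginals: p(U) = (0.2900, 0.5400, 0.1700), p(V) = (0.1100, 0.4600, 0.4300).
I(U;V) = H(U) + H(V) − H(U,V).
H(U) = 1.4325, H(V) = 1.3892, H(U,V) = 2.4573.
I(U;V) = 1.4325 + 1.3892 − 2.4573 = 0.364 bits.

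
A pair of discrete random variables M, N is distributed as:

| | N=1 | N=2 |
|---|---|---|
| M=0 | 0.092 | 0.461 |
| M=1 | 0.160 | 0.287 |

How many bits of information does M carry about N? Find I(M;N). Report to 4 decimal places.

Marginals: p(M) = (0.5530, 0.4470), p(N) = (0.2520, 0.7480).
I(M;N) = H(M) + H(N) − H(M,N).
H(M) = 0.9919, H(N) = 0.8144, H(M,N) = 1.7716.
I(M;N) = 0.9919 + 0.8144 − 1.7716 = 0.0347 bits.

0.0347 bits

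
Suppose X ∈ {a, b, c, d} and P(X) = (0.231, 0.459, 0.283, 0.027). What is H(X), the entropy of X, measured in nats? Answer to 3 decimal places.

H(X) = −Σ p·ln p.
  −(0.231)·ln(0.231) = 0.3385
  −(0.459)·ln(0.459) = 0.3574
  −(0.283)·ln(0.283) = 0.3572
  −(0.027)·ln(0.027) = 0.0975
Sum: 0.3385 + 0.3574 + 0.3572 + 0.0975 = 1.151 nats.

1.151 nats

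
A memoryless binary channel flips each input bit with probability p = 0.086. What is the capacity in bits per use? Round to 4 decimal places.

Binary symmetric channel: C = 1 − h₂(ε) where h₂ is the binary entropy function.
h₂(0.086) = −0.086·log₂0.086 − 0.914·log₂0.914 = 0.4230.
C = 1 − 0.4230 = 0.5770 bits per channel use.

0.5770 bits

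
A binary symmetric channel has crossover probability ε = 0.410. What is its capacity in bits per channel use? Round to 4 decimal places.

Binary symmetric channel: C = 1 − h₂(ε) where h₂ is the binary entropy function.
h₂(0.410) = −0.410·log₂0.410 − 0.590·log₂0.590 = 0.9765.
C = 1 − 0.9765 = 0.0235 bits per channel use.

0.0235 bits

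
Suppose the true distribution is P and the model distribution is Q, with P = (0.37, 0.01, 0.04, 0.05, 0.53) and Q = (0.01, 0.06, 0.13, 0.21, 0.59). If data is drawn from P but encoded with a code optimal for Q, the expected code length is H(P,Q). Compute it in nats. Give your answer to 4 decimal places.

2.1713 nats

H(P,Q) = −Σ p·ln q.
  −0.37·ln(0.01) = 1.70391
  −0.01·ln(0.06) = 0.02813
  −0.04·ln(0.13) = 0.08161
  −0.05·ln(0.21) = 0.07803
  −0.53·ln(0.59) = 0.27965
H(P,Q) = 2.1713 nats.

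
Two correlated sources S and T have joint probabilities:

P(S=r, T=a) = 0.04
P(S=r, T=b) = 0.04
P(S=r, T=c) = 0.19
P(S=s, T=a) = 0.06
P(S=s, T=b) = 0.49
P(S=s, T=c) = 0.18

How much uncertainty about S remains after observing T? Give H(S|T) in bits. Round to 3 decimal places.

Marginals: p(S) = (0.2700, 0.7300), p(T) = (0.1000, 0.5300, 0.3700).
H(S|T) = Σ p(T) · H(S|T=·).
  T=a: p=0.1000, H(S|T=a) = 0.9710
  T=b: p=0.5300, H(S|T=b) = 0.3860
  T=c: p=0.3700, H(S|T=c) = 0.9995
Weighted sum = 0.671 bits.

0.671 bits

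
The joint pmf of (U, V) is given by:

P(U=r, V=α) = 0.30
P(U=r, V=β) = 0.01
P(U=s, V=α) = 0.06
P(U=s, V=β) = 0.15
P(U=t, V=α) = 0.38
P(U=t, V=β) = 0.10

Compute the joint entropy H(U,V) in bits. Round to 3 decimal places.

2.104 bits

H(U,V) = −Σ p(x,y)·log₂ p(x,y) over all 6 cells.
  cell (r,α): −0.30·log₂0.30 = 0.5211
  cell (r,β): −0.01·log₂0.01 = 0.0664
  cell (s,α): −0.06·log₂0.06 = 0.2435
  cell (s,β): −0.15·log₂0.15 = 0.4105
  cell (t,α): −0.38·log₂0.38 = 0.5305
  cell (t,β): −0.10·log₂0.10 = 0.3322
Sum = 2.104 bits.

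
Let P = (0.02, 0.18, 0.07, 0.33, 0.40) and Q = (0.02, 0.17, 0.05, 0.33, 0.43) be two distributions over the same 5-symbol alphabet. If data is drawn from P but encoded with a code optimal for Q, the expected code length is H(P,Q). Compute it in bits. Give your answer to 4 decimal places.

1.8904 bits

H(P,Q) = −Σ p·log₂ q.
  −0.02·log₂(0.02) = 0.11288
  −0.18·log₂(0.17) = 0.46015
  −0.07·log₂(0.05) = 0.30253
  −0.33·log₂(0.33) = 0.52782
  −0.40·log₂(0.43) = 0.48704
H(P,Q) = 1.8904 bits.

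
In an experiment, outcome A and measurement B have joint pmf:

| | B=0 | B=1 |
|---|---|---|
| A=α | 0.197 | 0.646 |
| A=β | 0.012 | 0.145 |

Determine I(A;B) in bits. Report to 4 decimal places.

Marginals: p(A) = (0.8430, 0.1570), p(B) = (0.2090, 0.7910).
I(A;B) = H(A) + H(B) − H(A,B).
H(A) = 0.6271, H(B) = 0.7396, H(A,B) = 1.3495.
I(A;B) = 0.6271 + 0.7396 − 1.3495 = 0.0172 bits.

0.0172 bits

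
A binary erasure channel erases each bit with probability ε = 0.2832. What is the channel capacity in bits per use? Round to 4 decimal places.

Binary erasure channel: capacity C = 1 − ε.
C = 1 − 0.2832 = 0.7168 bits per channel use.

0.7168 bits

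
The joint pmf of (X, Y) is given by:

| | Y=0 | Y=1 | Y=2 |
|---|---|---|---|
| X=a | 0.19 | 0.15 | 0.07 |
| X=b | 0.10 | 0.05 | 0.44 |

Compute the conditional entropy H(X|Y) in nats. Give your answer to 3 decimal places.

Marginals: p(X) = (0.4100, 0.5900), p(Y) = (0.2900, 0.2000, 0.5100).
H(X|Y) = Σ p(Y) · H(X|Y=·).
  Y=0: p=0.2900, H(X|Y=0) = 0.6442
  Y=1: p=0.2000, H(X|Y=1) = 0.5623
  Y=2: p=0.5100, H(X|Y=2) = 0.3999
Weighted sum = 0.503 nats.

0.503 nats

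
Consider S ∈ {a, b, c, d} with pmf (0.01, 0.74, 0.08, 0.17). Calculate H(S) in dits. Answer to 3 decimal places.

0.335 dits

H(S) = −Σ p·log₁₀ p.
  −(0.01)·log₁₀(0.01) = 0.0200
  −(0.74)·log₁₀(0.74) = 0.0968
  −(0.08)·log₁₀(0.08) = 0.0878
  −(0.17)·log₁₀(0.17) = 0.1308
Sum: 0.0200 + 0.0968 + 0.0878 + 0.1308 = 0.335 dits.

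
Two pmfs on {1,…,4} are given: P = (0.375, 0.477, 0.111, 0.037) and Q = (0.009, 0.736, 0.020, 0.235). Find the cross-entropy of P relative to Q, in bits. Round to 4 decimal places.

H(P,Q) = −Σ p·log₂ q.
  −0.375·log₂(0.009) = 2.54845
  −0.477·log₂(0.736) = 0.21094
  −0.111·log₂(0.020) = 0.62647
  −0.037·log₂(0.235) = 0.07730
H(P,Q) = 3.4632 bits.

3.4632 bits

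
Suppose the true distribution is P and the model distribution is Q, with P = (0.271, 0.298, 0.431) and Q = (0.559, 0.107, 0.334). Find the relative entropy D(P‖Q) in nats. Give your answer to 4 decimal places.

D(P‖Q) = Σ p·ln(p/q).
  0.271·ln(0.271/0.559) = -0.19621
  0.298·ln(0.298/0.107) = 0.30523
  0.431·ln(0.431/0.334) = 0.10989
D(P‖Q) = 0.2189 nats.

0.2189 nats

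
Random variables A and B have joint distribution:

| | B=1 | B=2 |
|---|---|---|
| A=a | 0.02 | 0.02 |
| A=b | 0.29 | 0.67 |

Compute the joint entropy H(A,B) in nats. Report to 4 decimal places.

H(A,B) = −Σ p(x,y)·ln p(x,y) over all 4 cells.
  cell (a,1): −0.02·ln0.02 = 0.07824
  cell (a,2): −0.02·ln0.02 = 0.07824
  cell (b,1): −0.29·ln0.29 = 0.35898
  cell (b,2): −0.67·ln0.67 = 0.26832
Sum = 0.7838 nats.

0.7838 nats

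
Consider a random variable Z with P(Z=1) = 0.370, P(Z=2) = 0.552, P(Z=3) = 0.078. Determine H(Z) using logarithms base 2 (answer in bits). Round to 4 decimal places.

1.2910 bits

H(Z) = −Σ p·log₂ p.
  −(0.370)·log₂(0.370) = 0.53073
  −(0.552)·log₂(0.552) = 0.47321
  −(0.078)·log₂(0.078) = 0.28707
Sum: 0.53073 + 0.47321 + 0.28707 = 1.2910 bits.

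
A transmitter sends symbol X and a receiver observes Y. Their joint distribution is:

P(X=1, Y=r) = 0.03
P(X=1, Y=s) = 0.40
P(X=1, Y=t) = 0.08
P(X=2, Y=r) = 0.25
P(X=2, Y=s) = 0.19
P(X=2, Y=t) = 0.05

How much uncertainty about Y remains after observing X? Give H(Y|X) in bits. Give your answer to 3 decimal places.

1.144 bits

Marginals: p(X) = (0.5100, 0.4900), p(Y) = (0.2800, 0.5900, 0.1300).
H(Y|X) = Σ p(X) · H(Y|X=·).
  X=1: p=0.5100, H(Y|X=1) = 0.9345
  X=2: p=0.4900, H(Y|X=2) = 1.3613
Weighted sum = 1.144 bits.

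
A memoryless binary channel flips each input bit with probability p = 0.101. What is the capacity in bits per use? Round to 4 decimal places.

Binary symmetric channel: C = 1 − h₂(ε) where h₂ is the binary entropy function.
h₂(0.101) = −0.101·log₂0.101 − 0.899·log₂0.899 = 0.4722.
C = 1 − 0.4722 = 0.5278 bits per channel use.

0.5278 bits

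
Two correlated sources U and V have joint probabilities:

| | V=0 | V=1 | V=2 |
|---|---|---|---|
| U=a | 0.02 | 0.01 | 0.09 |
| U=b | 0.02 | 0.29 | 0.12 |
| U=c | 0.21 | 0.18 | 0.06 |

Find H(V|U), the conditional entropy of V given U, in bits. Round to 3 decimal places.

Chain rule: H(V|U) = H(U,V) − H(U).
Marginals: p(U) = (0.1200, 0.4300, 0.4500), p(V) = (0.2500, 0.4800, 0.2700).
H(U,V) = 2.6515 bits; H(U) = 1.4090 bits.
H(V|U) = 2.6515 − 1.4090 = 1.242 bits.

1.242 bits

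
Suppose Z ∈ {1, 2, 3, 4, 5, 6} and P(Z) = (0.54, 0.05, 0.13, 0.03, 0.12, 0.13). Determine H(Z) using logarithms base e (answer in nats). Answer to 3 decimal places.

1.373 nats

H(Z) = −Σ p·ln p.
  −(0.54)·ln(0.54) = 0.3327
  −(0.05)·ln(0.05) = 0.1498
  −(0.13)·ln(0.13) = 0.2652
  −(0.03)·ln(0.03) = 0.1052
  −(0.12)·ln(0.12) = 0.2544
  −(0.13)·ln(0.13) = 0.2652
Sum: 0.3327 + 0.1498 + 0.2652 + 0.1052 + 0.2544 + 0.2652 = 1.373 nats.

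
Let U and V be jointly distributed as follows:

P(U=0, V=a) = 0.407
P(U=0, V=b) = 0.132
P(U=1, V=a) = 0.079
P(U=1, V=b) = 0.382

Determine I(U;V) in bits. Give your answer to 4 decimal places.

0.2619 bits

Marginals: p(U) = (0.5390, 0.4610), p(V) = (0.4860, 0.5140).
I(U;V) = Σ p(x,y)·log₂[p(x,y)/(p(x)p(y))].
  (0,a): 0.407·log₂(1.5537) = 0.25874
  (0,b): 0.132·log₂(0.4765) = -0.14119
  (1,a): 0.079·log₂(0.3526) = -0.11881
  (1,b): 0.382·log₂(1.6121) = 0.26318
Sum = 0.2619 bits.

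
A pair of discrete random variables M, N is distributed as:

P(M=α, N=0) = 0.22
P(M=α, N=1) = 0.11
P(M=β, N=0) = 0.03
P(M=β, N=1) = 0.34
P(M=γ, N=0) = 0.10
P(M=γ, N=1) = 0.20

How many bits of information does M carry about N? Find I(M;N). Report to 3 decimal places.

Marginals: p(M) = (0.3300, 0.3700, 0.3000), p(N) = (0.3500, 0.6500).
I(M;N) = H(M) + H(N) − H(M,N).
H(M) = 1.5796, H(N) = 0.9341, H(M,N) = 2.3084.
I(M;N) = 1.5796 + 0.9341 − 2.3084 = 0.205 bits.

0.205 bits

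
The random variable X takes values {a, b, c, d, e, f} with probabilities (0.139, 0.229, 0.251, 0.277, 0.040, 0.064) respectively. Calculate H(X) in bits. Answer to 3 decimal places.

H(X) = −Σ p·log₂ p.
  −(0.139)·log₂(0.139) = 0.3957
  −(0.229)·log₂(0.229) = 0.4870
  −(0.251)·log₂(0.251) = 0.5006
  −(0.277)·log₂(0.277) = 0.5130
  −(0.040)·log₂(0.040) = 0.1858
  −(0.064)·log₂(0.064) = 0.2538
Sum: 0.3957 + 0.4870 + 0.5006 + 0.5130 + 0.1858 + 0.2538 = 2.336 bits.

2.336 bits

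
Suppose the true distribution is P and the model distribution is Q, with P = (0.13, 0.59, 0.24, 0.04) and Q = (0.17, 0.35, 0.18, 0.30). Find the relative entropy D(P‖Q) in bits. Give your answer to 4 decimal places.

0.3775 bits

D(P‖Q) = Σ p·log₂(p/q).
  0.13·log₂(0.13/0.17) = -0.05031
  0.59·log₂(0.59/0.35) = 0.44448
  0.24·log₂(0.24/0.18) = 0.09961
  0.04·log₂(0.04/0.30) = -0.11628
D(P‖Q) = 0.3775 bits.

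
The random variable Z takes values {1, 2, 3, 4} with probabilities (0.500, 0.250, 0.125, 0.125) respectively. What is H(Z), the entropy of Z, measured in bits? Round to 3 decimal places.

H(Z) = −Σ p·log₂ p.
  −(0.500)·log₂(0.500) = 0.5000
  −(0.250)·log₂(0.250) = 0.5000
  −(0.125)·log₂(0.125) = 0.3750
  −(0.125)·log₂(0.125) = 0.3750
Sum: 0.5000 + 0.5000 + 0.3750 + 0.3750 = 1.750 bits.

1.750 bits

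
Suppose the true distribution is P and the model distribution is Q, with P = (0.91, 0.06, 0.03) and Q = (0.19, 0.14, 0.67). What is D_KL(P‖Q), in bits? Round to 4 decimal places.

1.8487 bits

D(P‖Q) = Σ p·log₂(p/q).
  0.91·log₂(0.91/0.19) = 2.05648
  0.06·log₂(0.06/0.14) = -0.07334
  0.03·log₂(0.03/0.67) = -0.13443
D(P‖Q) = 1.8487 bits.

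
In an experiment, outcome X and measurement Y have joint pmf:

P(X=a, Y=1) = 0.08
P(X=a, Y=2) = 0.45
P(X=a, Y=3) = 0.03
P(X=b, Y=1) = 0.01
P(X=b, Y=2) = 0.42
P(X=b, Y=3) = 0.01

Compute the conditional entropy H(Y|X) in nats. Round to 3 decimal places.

0.437 nats

Marginals: p(X) = (0.5600, 0.4400), p(Y) = (0.0900, 0.8700, 0.0400).
H(Y|X) = Σ p(X) · H(Y|X=·).
  X=a: p=0.5600, H(Y|X=a) = 0.6105
  X=b: p=0.4400, H(Y|X=b) = 0.2164
Weighted sum = 0.437 nats.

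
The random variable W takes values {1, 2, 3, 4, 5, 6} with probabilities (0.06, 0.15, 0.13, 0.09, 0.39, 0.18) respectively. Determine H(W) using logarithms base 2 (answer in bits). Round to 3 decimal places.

H(W) = −Σ p·log₂ p.
  −(0.06)·log₂(0.06) = 0.2435
  −(0.15)·log₂(0.15) = 0.4105
  −(0.13)·log₂(0.13) = 0.3826
  −(0.09)·log₂(0.09) = 0.3127
  −(0.39)·log₂(0.39) = 0.5298
  −(0.18)·log₂(0.18) = 0.4453
Sum: 0.2435 + 0.4105 + 0.3826 + 0.3127 + 0.5298 + 0.4453 = 2.324 bits.

2.324 bits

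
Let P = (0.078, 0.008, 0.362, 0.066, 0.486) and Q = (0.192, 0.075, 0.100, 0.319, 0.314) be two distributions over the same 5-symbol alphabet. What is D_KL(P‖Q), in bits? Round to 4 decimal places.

D(P‖Q) = Σ p·log₂(p/q).
  0.078·log₂(0.078/0.192) = -0.10137
  0.008·log₂(0.008/0.075) = -0.02583
  0.362·log₂(0.362/0.100) = 0.67187
  0.066·log₂(0.066/0.319) = -0.15002
  0.486·log₂(0.486/0.314) = 0.30627
D(P‖Q) = 0.7009 bits.

0.7009 bits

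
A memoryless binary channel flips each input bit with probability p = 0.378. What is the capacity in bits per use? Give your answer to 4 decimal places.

0.0434 bits

Binary symmetric channel: C = 1 − h₂(ε) where h₂ is the binary entropy function.
h₂(0.378) = −0.378·log₂0.378 − 0.622·log₂0.622 = 0.9566.
C = 1 − 0.9566 = 0.0434 bits per channel use.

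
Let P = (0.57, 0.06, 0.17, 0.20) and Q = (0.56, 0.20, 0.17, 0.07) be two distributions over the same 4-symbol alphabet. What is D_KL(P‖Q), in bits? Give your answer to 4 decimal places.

D(P‖Q) = Σ p·log₂(p/q).
  0.57·log₂(0.57/0.56) = 0.01456
  0.06·log₂(0.06/0.20) = -0.10422
  0.17·log₂(0.17/0.17) = 0.00000
  0.20·log₂(0.20/0.07) = 0.30291
D(P‖Q) = 0.2133 bits.

0.2133 bits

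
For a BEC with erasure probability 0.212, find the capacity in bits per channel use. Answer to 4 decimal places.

0.7880 bits

Binary erasure channel: capacity C = 1 − ε.
C = 1 − 0.212 = 0.7880 bits per channel use.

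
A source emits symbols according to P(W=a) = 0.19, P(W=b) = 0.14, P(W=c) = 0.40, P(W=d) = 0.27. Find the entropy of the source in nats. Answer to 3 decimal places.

H(W) = −Σ p·ln p.
  −(0.19)·ln(0.19) = 0.3155
  −(0.14)·ln(0.14) = 0.2753
  −(0.40)·ln(0.40) = 0.3665
  −(0.27)·ln(0.27) = 0.3535
Sum: 0.3155 + 0.2753 + 0.3665 + 0.3535 = 1.311 nats.

1.311 nats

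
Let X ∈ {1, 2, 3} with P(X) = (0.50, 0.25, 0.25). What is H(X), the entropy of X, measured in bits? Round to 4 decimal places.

1.5000 bits

H(X) = −Σ p·log₂ p.
  −(0.50)·log₂(0.50) = 0.50000
  −(0.25)·log₂(0.25) = 0.50000
  −(0.25)·log₂(0.25) = 0.50000
Sum: 0.50000 + 0.50000 + 0.50000 = 1.5000 bits.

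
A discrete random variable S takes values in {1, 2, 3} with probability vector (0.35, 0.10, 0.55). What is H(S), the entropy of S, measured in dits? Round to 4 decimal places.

0.4024 dits

H(S) = −Σ p·log₁₀ p.
  −(0.35)·log₁₀(0.35) = 0.15958
  −(0.10)·log₁₀(0.10) = 0.10000
  −(0.55)·log₁₀(0.55) = 0.14280
Sum: 0.15958 + 0.10000 + 0.14280 = 0.4024 dits.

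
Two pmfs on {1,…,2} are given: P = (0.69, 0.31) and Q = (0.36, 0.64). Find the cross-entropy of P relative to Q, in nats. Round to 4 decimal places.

0.8433 nats

H(P,Q) = −Σ p·ln q.
  −0.69·ln(0.36) = 0.70494
  −0.31·ln(0.64) = 0.13835
H(P,Q) = 0.8433 nats.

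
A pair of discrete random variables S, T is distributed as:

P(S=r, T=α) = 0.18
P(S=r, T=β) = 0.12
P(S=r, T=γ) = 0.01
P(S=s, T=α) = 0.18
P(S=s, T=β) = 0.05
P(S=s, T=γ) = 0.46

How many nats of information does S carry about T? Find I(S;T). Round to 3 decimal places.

Marginals: p(S) = (0.3100, 0.6900), p(T) = (0.3600, 0.1700, 0.4700).
I(S;T) = H(S) + H(T) − H(S,T).
H(S) = 0.6191, H(T) = 1.0239, H(S,T) = 1.4248.
I(S;T) = 0.6191 + 1.0239 − 1.4248 = 0.218 nats.

0.218 nats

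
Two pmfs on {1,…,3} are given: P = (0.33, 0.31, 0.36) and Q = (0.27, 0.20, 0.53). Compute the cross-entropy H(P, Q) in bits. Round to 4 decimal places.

H(P,Q) = −Σ p·log₂ q.
  −0.33·log₂(0.27) = 0.62336
  −0.31·log₂(0.20) = 0.71980
  −0.36·log₂(0.53) = 0.32974
H(P,Q) = 1.6729 bits.

1.6729 bits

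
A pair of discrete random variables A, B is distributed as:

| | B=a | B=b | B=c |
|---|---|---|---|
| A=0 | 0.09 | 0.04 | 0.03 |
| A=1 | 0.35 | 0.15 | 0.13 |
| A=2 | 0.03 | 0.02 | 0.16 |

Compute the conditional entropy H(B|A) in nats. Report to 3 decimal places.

0.933 nats

Chain rule: H(B|A) = H(A,B) − H(A).
Marginals: p(A) = (0.1600, 0.6300, 0.2100), p(B) = (0.4700, 0.2100, 0.3200).
H(A,B) = 1.8446 nats; H(A) = 0.9120 nats.
H(B|A) = 1.8446 − 0.9120 = 0.933 nats.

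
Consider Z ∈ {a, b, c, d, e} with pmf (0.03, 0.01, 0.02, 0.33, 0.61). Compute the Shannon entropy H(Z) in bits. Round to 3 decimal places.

1.294 bits

H(Z) = −Σ p·log₂ p.
  −(0.03)·log₂(0.03) = 0.1518
  −(0.01)·log₂(0.01) = 0.0664
  −(0.02)·log₂(0.02) = 0.1129
  −(0.33)·log₂(0.33) = 0.5278
  −(0.61)·log₂(0.61) = 0.4350
Sum: 0.1518 + 0.0664 + 0.1129 + 0.5278 + 0.4350 = 1.294 bits.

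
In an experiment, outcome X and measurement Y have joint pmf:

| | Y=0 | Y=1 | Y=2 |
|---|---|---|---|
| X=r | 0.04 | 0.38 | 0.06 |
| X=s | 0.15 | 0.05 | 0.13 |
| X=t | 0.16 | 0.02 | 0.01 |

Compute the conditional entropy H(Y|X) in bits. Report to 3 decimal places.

1.080 bits

Marginals: p(X) = (0.4800, 0.3300, 0.1900), p(Y) = (0.3500, 0.4500, 0.2000).
H(Y|X) = Σ p(X) · H(Y|X=·).
  X=r: p=0.4800, H(Y|X=r) = 0.9406
  X=s: p=0.3300, H(Y|X=s) = 1.4590
  X=t: p=0.1900, H(Y|X=t) = 0.7742
Weighted sum = 1.080 bits.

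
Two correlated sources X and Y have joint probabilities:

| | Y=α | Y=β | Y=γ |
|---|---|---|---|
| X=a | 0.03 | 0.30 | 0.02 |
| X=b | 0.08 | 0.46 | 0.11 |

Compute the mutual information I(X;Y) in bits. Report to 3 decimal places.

Marginals: p(X) = (0.3500, 0.6500), p(Y) = (0.1100, 0.7600, 0.1300).
I(X;Y) = Σ p(x,y)·log₂[p(x,y)/(p(x)p(y))].
  (a,α): 0.03·log₂(0.7792) = -0.0108
  (a,β): 0.30·log₂(1.1278) = 0.0521
  (a,γ): 0.02·log₂(0.4396) = -0.0237
  (b,α): 0.08·log₂(1.1189) = 0.0130
  (b,β): 0.46·log₂(0.9312) = -0.0473
  (b,γ): 0.11·log₂(1.3018) = 0.0419
Sum = 0.025 bits.

0.025 bits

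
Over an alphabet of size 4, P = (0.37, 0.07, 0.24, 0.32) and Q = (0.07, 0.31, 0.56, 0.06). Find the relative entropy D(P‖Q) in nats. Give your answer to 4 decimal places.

0.8442 nats

D(P‖Q) = Σ p·ln(p/q).
  0.37·ln(0.37/0.07) = 0.61605
  0.07·ln(0.07/0.31) = -0.10417
  0.24·ln(0.24/0.56) = -0.20335
  0.32·ln(0.32/0.06) = 0.53567
D(P‖Q) = 0.8442 nats.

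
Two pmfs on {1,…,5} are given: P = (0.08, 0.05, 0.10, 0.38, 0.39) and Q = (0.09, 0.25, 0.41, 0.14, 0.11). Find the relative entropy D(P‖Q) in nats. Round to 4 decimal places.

0.6421 nats

D(P‖Q) = Σ p·ln(p/q).
  0.08·ln(0.08/0.09) = -0.00942
  0.05·ln(0.05/0.25) = -0.08047
  0.10·ln(0.10/0.41) = -0.14110
  0.38·ln(0.38/0.14) = 0.37944
  0.39·ln(0.39/0.11) = 0.49361
D(P‖Q) = 0.6421 nats.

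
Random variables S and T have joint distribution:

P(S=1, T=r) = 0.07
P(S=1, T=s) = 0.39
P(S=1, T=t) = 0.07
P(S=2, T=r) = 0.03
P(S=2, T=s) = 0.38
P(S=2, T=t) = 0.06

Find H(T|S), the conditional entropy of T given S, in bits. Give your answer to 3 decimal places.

Marginals: p(S) = (0.5300, 0.4700), p(T) = (0.1000, 0.7700, 0.1300).
H(T|S) = Σ p(S) · H(T|S=·).
  S=1: p=0.5300, H(T|S=1) = 1.0971
  S=2: p=0.4700, H(T|S=2) = 0.8804
Weighted sum = 0.995 bits.

0.995 bits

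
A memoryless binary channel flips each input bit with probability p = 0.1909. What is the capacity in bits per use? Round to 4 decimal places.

0.2966 bits

Binary symmetric channel: C = 1 − h₂(ε) where h₂ is the binary entropy function.
h₂(0.1909) = −0.1909·log₂0.1909 − 0.8091·log₂0.8091 = 0.7034.
C = 1 − 0.7034 = 0.2966 bits per channel use.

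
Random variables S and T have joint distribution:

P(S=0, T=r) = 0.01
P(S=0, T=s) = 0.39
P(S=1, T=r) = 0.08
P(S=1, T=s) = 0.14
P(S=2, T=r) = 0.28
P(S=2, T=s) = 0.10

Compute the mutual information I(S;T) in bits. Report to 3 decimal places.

0.359 bits

Marginals: p(S) = (0.4000, 0.2200, 0.3800), p(T) = (0.3700, 0.6300).
I(S;T) = H(S) + H(T) − H(S,T).
H(S) = 1.5398, H(T) = 0.9507, H(S,T) = 2.1313.
I(S;T) = 1.5398 + 0.9507 − 2.1313 = 0.359 bits.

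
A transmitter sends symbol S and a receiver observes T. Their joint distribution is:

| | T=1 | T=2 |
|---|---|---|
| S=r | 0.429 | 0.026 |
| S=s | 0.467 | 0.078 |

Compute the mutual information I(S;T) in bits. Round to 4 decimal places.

Marginals: p(S) = (0.4550, 0.5450), p(T) = (0.8960, 0.1040).
I(S;T) = Σ p(x,y)·log₂[p(x,y)/(p(x)p(y))].
  (r,1): 0.429·log₂(1.0523) = 0.03155
  (r,2): 0.026·log₂(0.5495) = -0.02246
  (s,1): 0.467·log₂(0.9563) = -0.03008
  (s,2): 0.078·log₂(1.3761) = 0.03593
Sum = 0.0149 bits.

0.0149 bits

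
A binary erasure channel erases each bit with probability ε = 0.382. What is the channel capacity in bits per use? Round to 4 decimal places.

Binary erasure channel: capacity C = 1 − ε.
C = 1 − 0.382 = 0.6180 bits per channel use.

0.6180 bits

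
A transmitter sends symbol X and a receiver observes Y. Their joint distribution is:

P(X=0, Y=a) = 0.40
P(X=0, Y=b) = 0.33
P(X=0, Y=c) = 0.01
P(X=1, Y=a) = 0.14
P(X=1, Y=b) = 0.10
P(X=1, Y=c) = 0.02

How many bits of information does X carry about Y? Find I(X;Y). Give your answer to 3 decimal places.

0.017 bits

Marginals: p(X) = (0.7400, 0.2600), p(Y) = (0.5400, 0.4300, 0.0300).
I(X;Y) = H(X) + H(Y) − H(X,Y).
H(X) = 0.8267, H(Y) = 1.1554, H(X,Y) = 1.9652.
I(X;Y) = 0.8267 + 1.1554 − 1.9652 = 0.017 bits.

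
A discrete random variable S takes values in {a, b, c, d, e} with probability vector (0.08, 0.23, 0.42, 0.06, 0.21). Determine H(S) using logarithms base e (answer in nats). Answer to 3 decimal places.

H(S) = −Σ p·ln p.
  −(0.08)·ln(0.08) = 0.2021
  −(0.23)·ln(0.23) = 0.3380
  −(0.42)·ln(0.42) = 0.3644
  −(0.06)·ln(0.06) = 0.1688
  −(0.21)·ln(0.21) = 0.3277
Sum: 0.2021 + 0.3380 + 0.3644 + 0.1688 + 0.3277 = 1.401 nats.

1.401 nats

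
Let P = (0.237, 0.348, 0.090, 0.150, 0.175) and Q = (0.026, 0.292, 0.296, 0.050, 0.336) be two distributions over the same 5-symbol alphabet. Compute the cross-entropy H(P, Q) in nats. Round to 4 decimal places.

2.0431 nats

H(P,Q) = −Σ p·ln q.
  −0.237·ln(0.026) = 0.86497
  −0.348·ln(0.292) = 0.42839
  −0.090·ln(0.296) = 0.10957
  −0.150·ln(0.050) = 0.44936
  −0.175·ln(0.336) = 0.19086
H(P,Q) = 2.0431 nats.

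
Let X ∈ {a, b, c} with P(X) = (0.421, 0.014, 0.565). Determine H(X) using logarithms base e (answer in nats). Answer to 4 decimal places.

0.7466 nats

H(X) = −Σ p·ln p.
  −(0.421)·ln(0.421) = 0.36422
  −(0.014)·ln(0.014) = 0.05976
  −(0.565)·ln(0.565) = 0.32258
Sum: 0.36422 + 0.05976 + 0.32258 = 0.7466 nats.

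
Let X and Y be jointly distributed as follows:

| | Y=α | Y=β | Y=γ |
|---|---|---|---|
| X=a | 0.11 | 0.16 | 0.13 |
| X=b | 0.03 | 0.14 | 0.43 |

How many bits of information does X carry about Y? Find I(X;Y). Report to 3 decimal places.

0.129 bits

Marginals: p(X) = (0.4000, 0.6000), p(Y) = (0.1400, 0.3000, 0.5600).
I(X;Y) = Σ p(x,y)·log₂[p(x,y)/(p(x)p(y))].
  (a,α): 0.11·log₂(1.9643) = 0.1071
  (a,β): 0.16·log₂(1.3333) = 0.0664
  (a,γ): 0.13·log₂(0.5804) = -0.1020
  (b,α): 0.03·log₂(0.3571) = -0.0446
  (b,β): 0.14·log₂(0.7778) = -0.0508
  (b,γ): 0.43·log₂(1.2798) = 0.1530
Sum = 0.129 bits.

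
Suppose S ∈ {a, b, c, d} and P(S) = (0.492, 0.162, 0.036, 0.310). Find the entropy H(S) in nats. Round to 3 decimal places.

1.127 nats

H(S) = −Σ p·ln p.
  −(0.492)·ln(0.492) = 0.3490
  −(0.162)·ln(0.162) = 0.2949
  −(0.036)·ln(0.036) = 0.1197
  −(0.310)·ln(0.310) = 0.3631
Sum: 0.3490 + 0.2949 + 0.1197 + 0.3631 = 1.127 nats.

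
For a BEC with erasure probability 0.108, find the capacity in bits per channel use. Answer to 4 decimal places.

Binary erasure channel: capacity C = 1 − ε.
C = 1 − 0.108 = 0.8920 bits per channel use.

0.8920 bits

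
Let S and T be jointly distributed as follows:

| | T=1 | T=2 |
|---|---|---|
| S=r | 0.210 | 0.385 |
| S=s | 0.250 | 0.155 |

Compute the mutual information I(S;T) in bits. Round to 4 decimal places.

0.0493 bits

Marginals: p(S) = (0.5950, 0.4050), p(T) = (0.4600, 0.5400).
I(S;T) = Σ p(x,y)·log₂[p(x,y)/(p(x)p(y))].
  (r,1): 0.210·log₂(0.7673) = -0.08026
  (r,2): 0.385·log₂(1.1983) = 0.10046
  (s,1): 0.250·log₂(1.3419) = 0.10608
  (s,2): 0.155·log₂(0.7087) = -0.07699
Sum = 0.0493 bits.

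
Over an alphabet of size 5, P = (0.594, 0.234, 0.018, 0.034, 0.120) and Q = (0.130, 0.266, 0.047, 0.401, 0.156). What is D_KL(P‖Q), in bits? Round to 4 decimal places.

1.0674 bits

D(P‖Q) = Σ p·log₂(p/q).
  0.594·log₂(0.594/0.130) = 1.30202
  0.234·log₂(0.234/0.266) = -0.04327
  0.018·log₂(0.018/0.047) = -0.02492
  0.034·log₂(0.034/0.401) = -0.12104
  0.120·log₂(0.120/0.156) = -0.04542
D(P‖Q) = 1.0674 bits.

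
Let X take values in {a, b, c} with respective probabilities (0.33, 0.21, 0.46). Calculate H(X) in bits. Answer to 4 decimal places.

1.5160 bits

H(X) = −Σ p·log₂ p.
  −(0.33)·log₂(0.33) = 0.52782
  −(0.21)·log₂(0.21) = 0.47282
  −(0.46)·log₂(0.46) = 0.51534
Sum: 0.52782 + 0.47282 + 0.51534 = 1.5160 bits.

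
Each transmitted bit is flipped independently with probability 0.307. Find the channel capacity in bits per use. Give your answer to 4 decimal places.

0.1103 bits

Binary symmetric channel: C = 1 − h₂(ε) where h₂ is the binary entropy function.
h₂(0.307) = −0.307·log₂0.307 − 0.693·log₂0.693 = 0.8897.
C = 1 − 0.8897 = 0.1103 bits per channel use.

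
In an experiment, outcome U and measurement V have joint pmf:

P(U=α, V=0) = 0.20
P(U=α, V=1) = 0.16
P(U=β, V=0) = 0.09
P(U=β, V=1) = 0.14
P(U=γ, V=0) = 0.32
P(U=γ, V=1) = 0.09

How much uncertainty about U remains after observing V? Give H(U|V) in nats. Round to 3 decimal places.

1.020 nats

Chain rule: H(U|V) = H(U,V) − H(V).
Marginals: p(U) = (0.3600, 0.2300, 0.4100), p(V) = (0.6100, 0.3900).
H(U,V) = 1.6884 nats; H(V) = 0.6687 nats.
H(U|V) = 1.6884 − 0.6687 = 1.020 nats.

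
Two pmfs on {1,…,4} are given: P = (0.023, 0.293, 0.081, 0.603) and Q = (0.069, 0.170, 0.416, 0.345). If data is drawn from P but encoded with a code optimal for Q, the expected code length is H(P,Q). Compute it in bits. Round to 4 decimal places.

1.8660 bits

H(P,Q) = −Σ p·log₂ q.
  −0.023·log₂(0.069) = 0.08872
  −0.293·log₂(0.170) = 0.74902
  −0.081·log₂(0.416) = 0.10249
  −0.603·log₂(0.345) = 0.92581
H(P,Q) = 1.8660 bits.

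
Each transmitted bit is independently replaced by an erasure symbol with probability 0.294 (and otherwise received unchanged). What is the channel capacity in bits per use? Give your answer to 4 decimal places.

0.7060 bits

Binary erasure channel: capacity C = 1 − ε.
C = 1 − 0.294 = 0.7060 bits per channel use.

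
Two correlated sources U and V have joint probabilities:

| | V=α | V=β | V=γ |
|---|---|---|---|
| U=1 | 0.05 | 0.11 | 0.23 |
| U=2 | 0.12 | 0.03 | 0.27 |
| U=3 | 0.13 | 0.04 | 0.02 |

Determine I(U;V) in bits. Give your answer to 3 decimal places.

Marginals: p(U) = (0.3900, 0.4200, 0.1900), p(V) = (0.3000, 0.1800, 0.5200).
I(U;V) = H(U) + H(V) − H(U,V).
H(U) = 1.5107, H(V) = 1.4570, H(U,V) = 2.7642.
I(U;V) = 1.5107 + 1.4570 − 2.7642 = 0.203 bits.

0.203 bits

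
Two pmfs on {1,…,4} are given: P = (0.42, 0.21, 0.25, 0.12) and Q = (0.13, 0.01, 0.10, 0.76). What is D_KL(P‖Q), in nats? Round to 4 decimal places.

D(P‖Q) = Σ p·ln(p/q).
  0.42·ln(0.42/0.13) = 0.49254
  0.21·ln(0.21/0.01) = 0.63935
  0.25·ln(0.25/0.10) = 0.22907
  0.12·ln(0.12/0.76) = -0.22150
D(P‖Q) = 1.1395 nats.

1.1395 nats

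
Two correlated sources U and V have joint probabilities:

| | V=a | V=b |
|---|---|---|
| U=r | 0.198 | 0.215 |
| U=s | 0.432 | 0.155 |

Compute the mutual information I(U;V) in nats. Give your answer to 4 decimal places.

0.0342 nats

Marginals: p(U) = (0.4130, 0.5870), p(V) = (0.6300, 0.3700).
I(U;V) = Σ p(x,y)·ln[p(x,y)/(p(x)p(y))].
  (r,a): 0.198·ln(0.7610) = -0.05408
  (r,b): 0.215·ln(1.4070) = 0.07341
  (s,a): 0.432·ln(1.1682) = 0.06715
  (s,b): 0.155·ln(0.7137) = -0.05229
Sum = 0.0342 nats.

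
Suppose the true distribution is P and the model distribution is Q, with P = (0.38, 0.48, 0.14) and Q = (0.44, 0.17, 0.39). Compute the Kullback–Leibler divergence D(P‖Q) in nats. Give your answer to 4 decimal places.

D(P‖Q) = Σ p·ln(p/q).
  0.38·ln(0.38/0.44) = -0.05571
  0.48·ln(0.48/0.17) = 0.49823
  0.14·ln(0.14/0.39) = -0.14343
D(P‖Q) = 0.2991 nats.

0.2991 nats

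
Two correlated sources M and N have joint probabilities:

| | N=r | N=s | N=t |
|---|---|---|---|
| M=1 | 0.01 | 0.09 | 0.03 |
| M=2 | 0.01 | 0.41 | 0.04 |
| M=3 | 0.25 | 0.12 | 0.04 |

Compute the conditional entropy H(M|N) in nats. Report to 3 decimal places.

0.745 nats

Chain rule: H(M|N) = H(M,N) − H(N).
Marginals: p(M) = (0.1300, 0.4600, 0.4100), p(N) = (0.2700, 0.6200, 0.1100).
H(M,N) = 1.6381 nats; H(N) = 0.8927 nats.
H(M|N) = 1.6381 − 0.8927 = 0.745 nats.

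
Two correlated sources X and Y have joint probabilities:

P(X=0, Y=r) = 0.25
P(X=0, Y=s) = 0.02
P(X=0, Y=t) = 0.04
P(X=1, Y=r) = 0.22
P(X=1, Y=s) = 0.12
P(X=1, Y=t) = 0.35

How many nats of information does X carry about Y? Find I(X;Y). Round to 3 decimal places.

Marginals: p(X) = (0.3100, 0.6900), p(Y) = (0.4700, 0.1400, 0.3900).
I(X;Y) = Σ p(x,y)·ln[p(x,y)/(p(x)p(y))].
  (0,r): 0.25·ln(1.7159) = 0.1350
  (0,s): 0.02·ln(0.4608) = -0.0155
  (0,t): 0.04·ln(0.3309) = -0.0442
  (1,r): 0.22·ln(0.6784) = -0.0854
  (1,s): 0.12·ln(1.2422) = 0.0260
  (1,t): 0.35·ln(1.3006) = 0.0920
Sum = 0.108 nats.

0.108 nats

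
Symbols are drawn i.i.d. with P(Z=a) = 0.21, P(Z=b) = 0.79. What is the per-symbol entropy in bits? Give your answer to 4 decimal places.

H(Z) = −Σ p·log₂ p.
  −(0.21)·log₂(0.21) = 0.47282
  −(0.79)·log₂(0.79) = 0.26866
Sum: 0.47282 + 0.26866 = 0.7415 bits.

0.7415 bits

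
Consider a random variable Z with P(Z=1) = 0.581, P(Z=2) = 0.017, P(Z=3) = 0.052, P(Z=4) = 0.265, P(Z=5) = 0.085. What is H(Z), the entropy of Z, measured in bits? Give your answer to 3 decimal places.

H(Z) = −Σ p·log₂ p.
  −(0.581)·log₂(0.581) = 0.4551
  −(0.017)·log₂(0.017) = 0.0999
  −(0.052)·log₂(0.052) = 0.2218
  −(0.265)·log₂(0.265) = 0.5077
  −(0.085)·log₂(0.085) = 0.3023
Sum: 0.4551 + 0.0999 + 0.2218 + 0.5077 + 0.3023 = 1.587 bits.

1.587 bits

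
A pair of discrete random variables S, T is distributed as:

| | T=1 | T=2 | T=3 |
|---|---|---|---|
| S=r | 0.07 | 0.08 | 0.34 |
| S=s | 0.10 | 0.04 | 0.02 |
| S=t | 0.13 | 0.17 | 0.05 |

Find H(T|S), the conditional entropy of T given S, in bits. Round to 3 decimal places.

1.296 bits

Marginals: p(S) = (0.4900, 0.1600, 0.3500), p(T) = (0.3000, 0.2900, 0.4100).
H(T|S) = Σ p(S) · H(T|S=·).
  S=r: p=0.4900, H(T|S=r) = 1.1938
  S=s: p=0.1600, H(T|S=s) = 1.2988
  S=t: p=0.3500, H(T|S=t) = 1.4378
Weighted sum = 1.296 bits.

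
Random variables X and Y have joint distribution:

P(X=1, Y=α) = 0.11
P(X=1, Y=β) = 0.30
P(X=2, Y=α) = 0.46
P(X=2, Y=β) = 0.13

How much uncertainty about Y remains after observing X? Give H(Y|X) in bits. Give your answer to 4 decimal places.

0.7929 bits

Marginals: p(X) = (0.4100, 0.5900), p(Y) = (0.5700, 0.4300).
H(Y|X) = Σ p(X) · H(Y|X=·).
  X=1: p=0.4100, H(Y|X=1) = 0.8390
  X=2: p=0.5900, H(Y|X=2) = 0.7608
Weighted sum = 0.7929 bits.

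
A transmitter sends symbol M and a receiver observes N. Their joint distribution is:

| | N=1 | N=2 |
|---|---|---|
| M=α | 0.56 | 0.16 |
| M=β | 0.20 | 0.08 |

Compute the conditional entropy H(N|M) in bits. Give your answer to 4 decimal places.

0.7919 bits

Chain rule: H(N|M) = H(M,N) − H(M).
Marginals: p(M) = (0.7200, 0.2800), p(N) = (0.7600, 0.2400).
H(M,N) = 1.6474 bits; H(M) = 0.8555 bits.
H(N|M) = 1.6474 − 0.8555 = 0.7919 bits.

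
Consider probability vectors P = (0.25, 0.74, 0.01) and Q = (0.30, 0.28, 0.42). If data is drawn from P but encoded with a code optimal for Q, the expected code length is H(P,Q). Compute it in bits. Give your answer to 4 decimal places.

H(P,Q) = −Σ p·log₂ q.
  −0.25·log₂(0.30) = 0.43424
  −0.74·log₂(0.28) = 1.35901
  −0.01·log₂(0.42) = 0.01252
H(P,Q) = 1.8058 bits.

1.8058 bits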